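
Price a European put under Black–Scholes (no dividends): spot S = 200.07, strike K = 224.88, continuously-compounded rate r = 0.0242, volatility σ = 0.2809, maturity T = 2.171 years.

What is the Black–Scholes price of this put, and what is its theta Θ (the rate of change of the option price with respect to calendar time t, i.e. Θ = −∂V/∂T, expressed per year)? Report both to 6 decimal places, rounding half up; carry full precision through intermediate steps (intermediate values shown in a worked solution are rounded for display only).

price = 40.944001
Θ = -4.285796

σ√T = 0.2809·√2.171 = 0.413887
d₁ = (ln(S/K) + (r+σ²/2)T) / (σ√T) = (ln(200.07/224.88) + (0.0242+0.2809²/2)·2.171) / 0.413887 = (-0.116900 + 0.138189) / 0.413887 = 0.051439
d₂ = d₁ − σ√T = 0.051439 − 0.413887 = -0.362448
e^{−rT} = e^{−0.0242·2.171} = 0.948818
N(−d₁) = 0.479488,  N(−d₂) = 0.641491
Put price V = K·e^{−rT}·N(−d₂) − S·N(−d₁) = 136.875170 − 95.931169 = 40.944001
φ(d₁) = (1/√(2π))·e^{−d₁²/2} = 0.398415
Θ = −S·φ(d₁)·σ/(2√T) + r·K·e^{−rT}·N(−d₂) = −7.598175 + 3.312379 = -4.285796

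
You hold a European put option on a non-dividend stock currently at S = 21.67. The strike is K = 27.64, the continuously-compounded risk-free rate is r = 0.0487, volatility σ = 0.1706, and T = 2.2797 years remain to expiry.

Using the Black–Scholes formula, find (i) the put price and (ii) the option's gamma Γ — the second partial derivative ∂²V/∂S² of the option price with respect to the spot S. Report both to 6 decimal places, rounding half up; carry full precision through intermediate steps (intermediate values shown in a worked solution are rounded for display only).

price = 4.215285
Γ = 0.066369

σ√T = 0.1706·√2.2797 = 0.257583
d₁ = (ln(S/K) + (r+σ²/2)T) / (σ√T) = (ln(21.67/27.64) + (0.0487+0.1706²/2)·2.2797) / 0.257583 = (-0.243335 + 0.144196) / 0.257583 = -0.384882
d₂ = d₁ − σ√T = -0.384882 − 0.257583 = -0.642465
e^{−rT} = e^{−0.0487·2.2797} = 0.894920
N(−d₁) = 0.649838,  N(−d₂) = 0.739714
Put price V = K·e^{−rT}·N(−d₂) − S·N(−d₁) = 18.297264 − 14.081979 = 4.215285
φ(d₁) = (1/√(2π))·e^{−d₁²/2} = 0.370462
Γ = φ(d₁) / (S·σ·√T) = 0.066369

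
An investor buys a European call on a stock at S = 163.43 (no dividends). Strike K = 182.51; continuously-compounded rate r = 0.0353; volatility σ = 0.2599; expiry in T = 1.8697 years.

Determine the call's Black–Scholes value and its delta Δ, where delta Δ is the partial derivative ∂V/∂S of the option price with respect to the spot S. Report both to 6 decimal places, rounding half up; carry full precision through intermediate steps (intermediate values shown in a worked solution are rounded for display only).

σ√T = 0.2599·√1.8697 = 0.355379
d₁ = (ln(S/K) + (r+σ²/2)T) / (σ√T) = (ln(163.43/182.51) + (0.0353+0.2599²/2)·1.8697) / 0.355379 = (-0.110420 + 0.129148) / 0.355379 = 0.052697
d₂ = d₁ − σ√T = 0.052697 − 0.355379 = -0.302682
e^{−rT} = e^{−0.0353·1.8697} = 0.936130
N(d₁) = 0.521013,  N(d₂) = 0.381066
Call price V = S·N(d₁) − K·e^{−rT}·N(d₂) = 85.149216 − 65.106335 = 20.042881
Δ = N(d₁) = 0.521013

price = 20.042881
Δ = 0.521013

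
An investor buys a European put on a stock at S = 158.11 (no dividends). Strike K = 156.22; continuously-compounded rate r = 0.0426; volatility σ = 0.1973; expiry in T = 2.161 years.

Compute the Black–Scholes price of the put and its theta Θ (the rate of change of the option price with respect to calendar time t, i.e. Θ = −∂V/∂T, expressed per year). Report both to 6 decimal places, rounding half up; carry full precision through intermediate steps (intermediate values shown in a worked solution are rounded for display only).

σ√T = 0.1973·√2.161 = 0.290038
d₁ = (ln(S/K) + (r+σ²/2)T) / (σ√T) = (ln(158.11/156.22) + (0.0426+0.1973²/2)·2.161) / 0.290038 = (0.012026 + 0.134120) / 0.290038 = 0.503884
d₂ = d₁ − σ√T = 0.503884 − 0.290038 = 0.213846
e^{−rT} = e^{−0.0426·2.161} = 0.912052
N(−d₁) = 0.307172,  N(−d₂) = 0.415334
Put price V = K·e^{−rT}·N(−d₂) − S·N(−d₁) = 59.177029 − 48.566897 = 10.610132
φ(d₁) = (1/√(2π))·e^{−d₁²/2} = 0.351380
Θ = −S·φ(d₁)·σ/(2√T) + r·K·e^{−rT}·N(−d₂) = −3.728256 + 2.520941 = -1.207314

price = 10.610132
Θ = -1.207314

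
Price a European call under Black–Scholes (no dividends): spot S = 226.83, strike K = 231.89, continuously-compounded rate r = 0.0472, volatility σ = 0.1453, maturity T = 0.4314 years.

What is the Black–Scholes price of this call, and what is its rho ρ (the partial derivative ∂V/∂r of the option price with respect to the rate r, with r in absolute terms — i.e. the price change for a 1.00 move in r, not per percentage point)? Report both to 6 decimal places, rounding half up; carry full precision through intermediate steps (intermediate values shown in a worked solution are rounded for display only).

price = 8.448518
ρ = 46.449685

σ√T = 0.1453·√0.4314 = 0.095435
d₁ = (ln(S/K) + (r+σ²/2)T) / (σ√T) = (ln(226.83/231.89) + (0.0472+0.1453²/2)·0.4314) / 0.095435 = (-0.022062 + 0.024916) / 0.095435 = 0.029902
d₂ = d₁ − σ√T = 0.029902 − 0.095435 = -0.065533
e^{−rT} = e^{−0.0472·0.4314} = 0.979844
N(d₁) = 0.511927,  N(d₂) = 0.473875
Call price V = S·N(d₁) − K·e^{−rT}·N(d₂) = 116.120482 − 107.671964 = 8.448518
ρ = K·T·e^{−rT}·N(d₂) = 46.449685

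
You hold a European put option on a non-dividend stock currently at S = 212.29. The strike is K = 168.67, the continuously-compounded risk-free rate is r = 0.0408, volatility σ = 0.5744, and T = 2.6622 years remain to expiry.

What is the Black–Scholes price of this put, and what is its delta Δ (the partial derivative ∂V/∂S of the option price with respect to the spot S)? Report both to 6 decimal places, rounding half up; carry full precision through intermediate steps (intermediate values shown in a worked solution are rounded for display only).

σ√T = 0.5744·√2.6622 = 0.937205
d₁ = (ln(S/K) + (r+σ²/2)T) / (σ√T) = (ln(212.29/168.67) + (0.0408+0.5744²/2)·2.6622) / 0.937205 = (0.230009 + 0.547795) / 0.937205 = 0.829918
d₂ = d₁ − σ√T = 0.829918 − 0.937205 = -0.107287
e^{−rT} = e^{−0.0408·2.6622} = 0.897073
N(−d₁) = 0.203293,  N(−d₂) = 0.542719
Put price V = K·e^{−rT}·N(−d₂) − S·N(−d₁) = 82.118517 − 43.156966 = 38.961552
Δ = −N(−d₁) = -0.203293

price = 38.961552
Δ = -0.203293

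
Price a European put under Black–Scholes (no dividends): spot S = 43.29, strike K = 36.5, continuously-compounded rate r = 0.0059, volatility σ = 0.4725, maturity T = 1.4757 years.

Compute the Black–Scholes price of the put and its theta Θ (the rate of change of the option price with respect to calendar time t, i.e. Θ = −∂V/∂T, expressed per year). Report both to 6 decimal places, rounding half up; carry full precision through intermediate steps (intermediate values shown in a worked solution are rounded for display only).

price = 5.843895
Θ = -2.701853

σ√T = 0.4725·√1.4757 = 0.573985
d₁ = (ln(S/K) + (r+σ²/2)T) / (σ√T) = (ln(43.29/36.5) + (0.0059+0.4725²/2)·1.4757) / 0.573985 = (0.170609 + 0.173436) / 0.573985 = 0.599398
d₂ = d₁ − σ√T = 0.599398 − 0.573985 = 0.025413
e^{−rT} = e^{−0.0059·1.4757} = 0.991331
N(−d₁) = 0.274454,  N(−d₂) = 0.489863
Put price V = K·e^{−rT}·N(−d₂) − S·N(−d₁) = 17.725000 − 11.881104 = 5.843895
φ(d₁) = (1/√(2π))·e^{−d₁²/2} = 0.333345
Θ = −S·φ(d₁)·σ/(2√T) + r·K·e^{−rT}·N(−d₂) = −2.806430 + 0.104577 = -2.701853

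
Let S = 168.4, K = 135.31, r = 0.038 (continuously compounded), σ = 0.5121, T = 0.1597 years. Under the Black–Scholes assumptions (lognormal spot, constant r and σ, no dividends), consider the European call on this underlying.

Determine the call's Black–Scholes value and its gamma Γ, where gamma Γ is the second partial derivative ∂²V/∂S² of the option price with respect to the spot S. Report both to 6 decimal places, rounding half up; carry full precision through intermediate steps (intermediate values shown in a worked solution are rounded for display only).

price = 36.020292
Γ = 0.005628

σ√T = 0.5121·√0.1597 = 0.204648
d₁ = (ln(S/K) + (r+σ²/2)T) / (σ√T) = (ln(168.4/135.31) + (0.038+0.5121²/2)·0.1597) / 0.204648 = (0.218774 + 0.027009) / 0.204648 = 1.201003
d₂ = d₁ − σ√T = 1.201003 − 0.204648 = 0.996355
e^{−rT} = e^{−0.038·0.1597} = 0.993950
N(d₁) = 0.885125,  N(d₂) = 0.840461
Call price V = S·N(d₁) − K·e^{−rT}·N(d₂) = 149.055035 − 113.034743 = 36.020292
φ(d₁) = (1/√(2π))·e^{−d₁²/2} = 0.193952
Γ = φ(d₁) / (S·σ·√T) = 0.005628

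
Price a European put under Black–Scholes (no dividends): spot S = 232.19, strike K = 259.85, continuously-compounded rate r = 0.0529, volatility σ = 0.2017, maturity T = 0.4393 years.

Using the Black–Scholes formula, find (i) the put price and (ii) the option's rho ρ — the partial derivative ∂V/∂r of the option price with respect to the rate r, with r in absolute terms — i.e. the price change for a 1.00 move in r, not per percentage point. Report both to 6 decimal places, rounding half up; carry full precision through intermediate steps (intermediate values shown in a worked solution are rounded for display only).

price = 26.578597
ρ = -85.744073

σ√T = 0.2017·√0.4393 = 0.133686
d₁ = (ln(S/K) + (r+σ²/2)T) / (σ√T) = (ln(232.19/259.85) + (0.0529+0.2017²/2)·0.4393) / 0.133686 = (-0.112549 + 0.032175) / 0.133686 = -0.601211
d₂ = d₁ − σ√T = -0.601211 − 0.133686 = -0.734897
e^{−rT} = e^{−0.0529·0.4393} = 0.977029
N(−d₁) = 0.726150,  N(−d₂) = 0.768799
Put price V = K·e^{−rT}·N(−d₂) − S·N(−d₁) = 195.183412 − 168.604816 = 26.578597
ρ = −K·T·e^{−rT}·N(−d₂) = -85.744073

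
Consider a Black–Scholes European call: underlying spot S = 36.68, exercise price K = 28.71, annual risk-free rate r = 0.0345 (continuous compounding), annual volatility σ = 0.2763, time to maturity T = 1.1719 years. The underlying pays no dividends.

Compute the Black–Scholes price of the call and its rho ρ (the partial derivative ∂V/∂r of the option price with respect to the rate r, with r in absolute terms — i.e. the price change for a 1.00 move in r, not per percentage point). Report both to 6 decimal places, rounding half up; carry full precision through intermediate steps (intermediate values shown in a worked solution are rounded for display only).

σ√T = 0.2763·√1.1719 = 0.299107
d₁ = (ln(S/K) + (r+σ²/2)T) / (σ√T) = (ln(36.68/28.71) + (0.0345+0.2763²/2)·1.1719) / 0.299107 = (0.244986 + 0.085163) / 0.299107 = 1.103784
d₂ = d₁ − σ√T = 1.103784 − 0.299107 = 0.804677
e^{−rT} = e^{−0.0345·1.1719} = 0.960376
N(d₁) = 0.865157,  N(d₂) = 0.789497
Call price V = S·N(d₁) − K·e^{−rT}·N(d₂) = 31.733941 − 21.768319 = 9.965622
ρ = K·T·e^{−rT}·N(d₂) = 25.510292

price = 9.965622
ρ = 25.510292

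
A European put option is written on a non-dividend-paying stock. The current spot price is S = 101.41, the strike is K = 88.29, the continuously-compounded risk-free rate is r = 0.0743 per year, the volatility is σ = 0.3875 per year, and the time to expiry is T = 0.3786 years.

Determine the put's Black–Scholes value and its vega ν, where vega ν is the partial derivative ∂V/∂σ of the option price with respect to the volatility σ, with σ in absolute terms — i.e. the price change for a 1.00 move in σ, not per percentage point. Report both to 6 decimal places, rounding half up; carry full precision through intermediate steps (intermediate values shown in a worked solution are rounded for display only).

price = 3.170848
ν = 17.811011

σ√T = 0.3875·√0.3786 = 0.238431
d₁ = (ln(S/K) + (r+σ²/2)T) / (σ√T) = (ln(101.41/88.29) + (0.0743+0.3875²/2)·0.3786) / 0.238431 = (0.138545 + 0.056555) / 0.238431 = 0.818265
d₂ = d₁ − σ√T = 0.818265 − 0.238431 = 0.579834
e^{−rT} = e^{−0.0743·0.3786} = 0.972262
N(−d₁) = 0.206603,  N(−d₂) = 0.281013
Put price V = K·e^{−rT}·N(−d₂) − S·N(−d₁) = 24.122454 − 20.951606 = 3.170848
φ(d₁) = (1/√(2π))·e^{−d₁²/2} = 0.285442
ν = S·φ(d₁)·√T = 17.811011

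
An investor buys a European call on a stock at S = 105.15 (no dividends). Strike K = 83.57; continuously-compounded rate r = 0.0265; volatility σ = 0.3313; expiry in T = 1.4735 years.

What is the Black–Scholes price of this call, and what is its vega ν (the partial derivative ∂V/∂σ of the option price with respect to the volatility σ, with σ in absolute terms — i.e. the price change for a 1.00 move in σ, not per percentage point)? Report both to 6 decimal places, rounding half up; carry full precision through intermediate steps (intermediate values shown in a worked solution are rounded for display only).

σ√T = 0.3313·√1.4735 = 0.402158
d₁ = (ln(S/K) + (r+σ²/2)T) / (σ√T) = (ln(105.15/83.57) + (0.0265+0.3313²/2)·1.4735) / 0.402158 = (0.229703 + 0.119913) / 0.402158 = 0.869352
d₂ = d₁ − σ√T = 0.869352 − 0.402158 = 0.467194
e^{−rT} = e^{−0.0265·1.4735} = 0.961705
N(d₁) = 0.807673,  N(d₂) = 0.679819
Call price V = S·N(d₁) − K·e^{−rT}·N(d₂) = 84.926769 − 54.636856 = 30.289913
φ(d₁) = (1/√(2π))·e^{−d₁²/2} = 0.273399
ν = S·φ(d₁)·√T = 34.896398

price = 30.289913
ν = 34.896398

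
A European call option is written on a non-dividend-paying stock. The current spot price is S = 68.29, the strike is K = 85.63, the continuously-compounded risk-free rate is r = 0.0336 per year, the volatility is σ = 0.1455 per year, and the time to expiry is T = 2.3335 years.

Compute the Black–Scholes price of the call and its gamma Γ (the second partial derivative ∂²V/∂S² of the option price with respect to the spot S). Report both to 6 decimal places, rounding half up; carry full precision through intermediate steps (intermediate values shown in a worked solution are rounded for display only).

σ√T = 0.1455·√2.3335 = 0.222263
d₁ = (ln(S/K) + (r+σ²/2)T) / (σ√T) = (ln(68.29/85.63) + (0.0336+0.1455²/2)·2.3335) / 0.222263 = (-0.226272 + 0.103106) / 0.222263 = -0.554147
d₂ = d₁ − σ√T = -0.554147 − 0.222263 = -0.776410
e^{−rT} = e^{−0.0336·2.3335} = 0.924589
N(d₁) = 0.289739,  N(d₂) = 0.218753
Call price V = S·N(d₁) − K·e^{−rT}·N(d₂) = 19.786278 − 17.319275 = 2.467004
φ(d₁) = (1/√(2π))·e^{−d₁²/2} = 0.342160
Γ = φ(d₁) / (S·σ·√T) = 0.022543

price = 2.467004
Γ = 0.022543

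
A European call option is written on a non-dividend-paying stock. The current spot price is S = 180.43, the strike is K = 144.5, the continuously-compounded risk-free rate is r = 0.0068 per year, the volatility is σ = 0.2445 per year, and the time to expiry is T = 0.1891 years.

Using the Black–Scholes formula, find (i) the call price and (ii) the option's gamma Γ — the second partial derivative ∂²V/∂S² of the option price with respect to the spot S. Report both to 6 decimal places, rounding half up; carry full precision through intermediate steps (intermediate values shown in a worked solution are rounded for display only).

σ√T = 0.2445·√0.1891 = 0.106322
d₁ = (ln(S/K) + (r+σ²/2)T) / (σ√T) = (ln(180.43/144.5) + (0.0068+0.2445²/2)·0.1891) / 0.106322 = (0.222063 + 0.006938) / 0.106322 = 2.153841
d₂ = d₁ − σ√T = 2.153841 − 0.106322 = 2.047519
e^{−rT} = e^{−0.0068·0.1891} = 0.998715
N(d₁) = 0.984374,  N(d₂) = 0.979696
Call price V = S·N(d₁) − K·e^{−rT}·N(d₂) = 177.610544 − 141.384212 = 36.226332
φ(d₁) = (1/√(2π))·e^{−d₁²/2} = 0.039224
Γ = φ(d₁) / (S·σ·√T) = 0.002045

price = 36.226332
Γ = 0.002045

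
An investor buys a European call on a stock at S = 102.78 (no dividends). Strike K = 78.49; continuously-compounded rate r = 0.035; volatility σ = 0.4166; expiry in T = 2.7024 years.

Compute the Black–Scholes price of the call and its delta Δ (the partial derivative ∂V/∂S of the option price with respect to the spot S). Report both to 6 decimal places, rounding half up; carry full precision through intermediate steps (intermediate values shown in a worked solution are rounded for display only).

price = 42.083330
Δ = 0.809002

σ√T = 0.4166·√2.7024 = 0.684848
d₁ = (ln(S/K) + (r+σ²/2)T) / (σ√T) = (ln(102.78/78.49) + (0.035+0.4166²/2)·2.7024) / 0.684848 = (0.269620 + 0.329092) / 0.684848 = 0.874226
d₂ = d₁ − σ√T = 0.874226 − 0.684848 = 0.189378
e^{−rT} = e^{−0.035·2.7024} = 0.909751
N(d₁) = 0.809002,  N(d₂) = 0.575102
Call price V = S·N(d₁) − K·e^{−rT}·N(d₂) = 83.149269 − 41.065939 = 42.083330
Δ = N(d₁) = 0.809002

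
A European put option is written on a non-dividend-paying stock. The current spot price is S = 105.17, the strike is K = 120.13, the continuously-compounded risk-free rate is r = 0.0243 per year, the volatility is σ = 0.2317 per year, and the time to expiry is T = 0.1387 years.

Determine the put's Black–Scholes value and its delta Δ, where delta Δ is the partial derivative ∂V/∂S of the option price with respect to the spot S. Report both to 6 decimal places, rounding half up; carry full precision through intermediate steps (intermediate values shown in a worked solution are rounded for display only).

σ√T = 0.2317·√0.1387 = 0.086291
d₁ = (ln(S/K) + (r+σ²/2)T) / (σ√T) = (ln(105.17/120.13) + (0.0243+0.2317²/2)·0.1387) / 0.086291 = (-0.132996 + 0.007093) / 0.086291 = -1.459055
d₂ = d₁ − σ√T = -1.459055 − 0.086291 = -1.545346
e^{−rT} = e^{−0.0243·0.1387} = 0.996635
N(−d₁) = 0.927725,  N(−d₂) = 0.938869
Put price V = K·e^{−rT}·N(−d₂) − S·N(−d₁) = 112.406795 − 97.568838 = 14.837958
Δ = −N(−d₁) = -0.927725

price = 14.837958
Δ = -0.927725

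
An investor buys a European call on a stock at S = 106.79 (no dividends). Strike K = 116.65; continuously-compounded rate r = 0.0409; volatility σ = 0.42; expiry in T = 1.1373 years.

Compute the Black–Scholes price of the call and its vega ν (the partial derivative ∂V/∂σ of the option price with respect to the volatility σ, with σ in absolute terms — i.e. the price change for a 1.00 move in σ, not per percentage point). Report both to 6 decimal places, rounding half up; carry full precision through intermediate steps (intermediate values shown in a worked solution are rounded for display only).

price = 17.131285
ν = 45.047688

σ√T = 0.42·√1.1373 = 0.447906
d₁ = (ln(S/K) + (r+σ²/2)T) / (σ√T) = (ln(106.79/116.65) + (0.0409+0.42²/2)·1.1373) / 0.447906 = (-0.088314 + 0.146825) / 0.447906 = 0.130634
d₂ = d₁ − σ√T = 0.130634 − 0.447906 = -0.317272
e^{−rT} = e^{−0.0409·1.1373} = 0.954550
N(d₁) = 0.551968,  N(d₂) = 0.375519
Call price V = S·N(d₁) − K·e^{−rT}·N(d₂) = 58.944616 − 41.813331 = 17.131285
φ(d₁) = (1/√(2π))·e^{−d₁²/2} = 0.395553
ν = S·φ(d₁)·√T = 45.047688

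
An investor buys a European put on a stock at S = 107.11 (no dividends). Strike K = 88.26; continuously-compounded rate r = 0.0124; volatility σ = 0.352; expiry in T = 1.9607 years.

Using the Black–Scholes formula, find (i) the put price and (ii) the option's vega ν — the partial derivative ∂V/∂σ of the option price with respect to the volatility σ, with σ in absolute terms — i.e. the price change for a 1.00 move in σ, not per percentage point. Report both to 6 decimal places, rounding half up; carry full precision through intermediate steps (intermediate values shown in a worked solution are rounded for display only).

σ√T = 0.352·√1.9607 = 0.492888
d₁ = (ln(S/K) + (r+σ²/2)T) / (σ√T) = (ln(107.11/88.26) + (0.0124+0.352²/2)·1.9607) / 0.492888 = (0.193569 + 0.145782) / 0.492888 = 0.688496
d₂ = d₁ − σ√T = 0.688496 − 0.492888 = 0.195608
e^{−rT} = e^{−0.0124·1.9607} = 0.975980
N(−d₁) = 0.245570,  N(−d₂) = 0.422459
Put price V = K·e^{−rT}·N(−d₂) − S·N(−d₁) = 36.390598 − 26.303036 = 10.087562
φ(d₁) = (1/√(2π))·e^{−d₁²/2} = 0.314758
ν = S·φ(d₁)·√T = 47.207622

price = 10.087562
ν = 47.207622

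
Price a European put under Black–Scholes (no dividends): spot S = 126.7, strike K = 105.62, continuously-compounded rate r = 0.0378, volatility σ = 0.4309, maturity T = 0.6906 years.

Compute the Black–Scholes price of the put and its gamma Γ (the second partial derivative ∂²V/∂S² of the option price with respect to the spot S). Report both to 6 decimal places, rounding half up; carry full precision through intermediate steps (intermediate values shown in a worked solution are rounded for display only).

price = 7.050582
Γ = 0.006587

σ√T = 0.4309·√0.6906 = 0.358088
d₁ = (ln(S/K) + (r+σ²/2)T) / (σ√T) = (ln(126.7/105.62) + (0.0378+0.4309²/2)·0.6906) / 0.358088 = (0.181974 + 0.090218) / 0.358088 = 0.760127
d₂ = d₁ − σ√T = 0.760127 − 0.358088 = 0.402039
e^{−rT} = e^{−0.0378·0.6906} = 0.974233
N(−d₁) = 0.223589,  N(−d₂) = 0.343827
Put price V = K·e^{−rT}·N(−d₂) − S·N(−d₁) = 35.379334 − 28.328751 = 7.050582
φ(d₁) = (1/√(2π))·e^{−d₁²/2} = 0.298843
Γ = φ(d₁) / (S·σ·√T) = 0.006587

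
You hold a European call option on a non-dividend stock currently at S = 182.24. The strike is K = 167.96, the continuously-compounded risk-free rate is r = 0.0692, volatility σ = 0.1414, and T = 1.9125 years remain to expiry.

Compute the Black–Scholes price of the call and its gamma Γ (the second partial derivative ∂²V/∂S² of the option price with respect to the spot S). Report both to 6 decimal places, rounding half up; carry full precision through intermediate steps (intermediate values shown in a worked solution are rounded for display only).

price = 37.316715
Γ = 0.005502

σ√T = 0.1414·√1.9125 = 0.195547
d₁ = (ln(S/K) + (r+σ²/2)T) / (σ√T) = (ln(182.24/167.96) + (0.0692+0.1414²/2)·1.9125) / 0.195547 = (0.081599 + 0.151464) / 0.195547 = 1.191854
d₂ = d₁ − σ√T = 1.191854 − 0.195547 = 0.996307
e^{−rT} = e^{−0.0692·1.9125} = 0.876039
N(d₁) = 0.883341,  N(d₂) = 0.840450
Call price V = S·N(d₁) − K·e^{−rT}·N(d₂) = 160.980008 − 123.663293 = 37.316715
φ(d₁) = (1/√(2π))·e^{−d₁²/2} = 0.196087
Γ = φ(d₁) / (S·σ·√T) = 0.005502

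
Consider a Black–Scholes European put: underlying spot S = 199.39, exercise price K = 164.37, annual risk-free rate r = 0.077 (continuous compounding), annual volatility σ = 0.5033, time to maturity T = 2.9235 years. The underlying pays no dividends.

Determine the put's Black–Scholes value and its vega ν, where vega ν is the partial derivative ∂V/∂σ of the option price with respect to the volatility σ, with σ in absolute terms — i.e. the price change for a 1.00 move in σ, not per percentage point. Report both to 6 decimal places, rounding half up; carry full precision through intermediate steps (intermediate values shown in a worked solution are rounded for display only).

σ√T = 0.5033·√2.9235 = 0.860555
d₁ = (ln(S/K) + (r+σ²/2)T) / (σ√T) = (ln(199.39/164.37) + (0.077+0.5033²/2)·2.9235) / 0.860555 = (0.193143 + 0.595387) / 0.860555 = 0.916304
d₂ = d₁ − σ√T = 0.916304 − 0.860555 = 0.055749
e^{−rT} = e^{−0.077·2.9235} = 0.798429
N(−d₁) = 0.179754,  N(−d₂) = 0.477771
Put price V = K·e^{−rT}·N(−d₂) − S·N(−d₁) = 62.701573 − 35.841115 = 26.860457
φ(d₁) = (1/√(2π))·e^{−d₁²/2} = 0.262175
ν = S·φ(d₁)·√T = 89.381055

price = 26.860457
ν = 89.381055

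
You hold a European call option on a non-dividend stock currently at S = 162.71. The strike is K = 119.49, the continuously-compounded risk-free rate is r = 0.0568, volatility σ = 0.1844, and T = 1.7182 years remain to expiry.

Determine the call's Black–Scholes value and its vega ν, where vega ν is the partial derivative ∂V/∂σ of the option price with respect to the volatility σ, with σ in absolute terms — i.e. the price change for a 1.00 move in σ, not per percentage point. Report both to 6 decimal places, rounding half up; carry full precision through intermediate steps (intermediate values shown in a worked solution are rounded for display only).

σ√T = 0.1844·√1.7182 = 0.241712
d₁ = (ln(S/K) + (r+σ²/2)T) / (σ√T) = (ln(162.71/119.49) + (0.0568+0.1844²/2)·1.7182) / 0.241712 = (0.308737 + 0.126806) / 0.241712 = 1.801910
d₂ = d₁ − σ√T = 1.801910 − 0.241712 = 1.560198
e^{−rT} = e^{−0.0568·1.7182} = 0.907017
N(d₁) = 0.964220,  N(d₂) = 0.940643
Call price V = S·N(d₁) − K·e^{−rT}·N(d₂) = 156.888272 − 101.946467 = 54.941805
φ(d₁) = (1/√(2π))·e^{−d₁²/2} = 0.078679
ν = S·φ(d₁)·√T = 16.780705

price = 54.941805
ν = 16.780705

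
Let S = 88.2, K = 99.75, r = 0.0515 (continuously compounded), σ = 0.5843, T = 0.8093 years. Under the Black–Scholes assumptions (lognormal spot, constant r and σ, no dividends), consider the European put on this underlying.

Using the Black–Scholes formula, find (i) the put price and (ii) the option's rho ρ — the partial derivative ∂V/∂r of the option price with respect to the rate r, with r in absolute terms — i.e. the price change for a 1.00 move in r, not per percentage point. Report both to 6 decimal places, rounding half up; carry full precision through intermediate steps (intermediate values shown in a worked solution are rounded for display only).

σ√T = 0.5843·√0.8093 = 0.525643
d₁ = (ln(S/K) + (r+σ²/2)T) / (σ√T) = (ln(88.2/99.75) + (0.0515+0.5843²/2)·0.8093) / 0.525643 = (-0.123060 + 0.179829) / 0.525643 = 0.107999
d₂ = d₁ − σ√T = 0.107999 − 0.525643 = -0.417644
e^{−rT} = e^{−0.0515·0.8093} = 0.959178
N(−d₁) = 0.456998,  N(−d₂) = 0.661896
Put price V = K·e^{−rT}·N(−d₂) − S·N(−d₁) = 63.328879 − 40.307238 = 23.021641
ρ = −K·T·e^{−rT}·N(−d₂) = -51.252062

price = 23.021641
ρ = -51.252062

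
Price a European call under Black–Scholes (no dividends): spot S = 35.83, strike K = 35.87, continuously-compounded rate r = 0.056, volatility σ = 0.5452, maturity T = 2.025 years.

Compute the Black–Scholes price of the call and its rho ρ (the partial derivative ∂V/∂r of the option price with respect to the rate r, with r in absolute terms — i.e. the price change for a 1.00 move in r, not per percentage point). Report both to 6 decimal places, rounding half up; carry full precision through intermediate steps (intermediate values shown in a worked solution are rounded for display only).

σ√T = 0.5452·√2.025 = 0.775833
d₁ = (ln(S/K) + (r+σ²/2)T) / (σ√T) = (ln(35.83/35.87) + (0.056+0.5452²/2)·2.025) / 0.775833 = (-0.001116 + 0.414359) / 0.775833 = 0.532644
d₂ = d₁ − σ√T = 0.532644 − 0.775833 = -0.243189
e^{−rT} = e^{−0.056·2.025} = 0.892793
N(d₁) = 0.702860,  N(d₂) = 0.403929
Call price V = S·N(d₁) − K·e^{−rT}·N(d₂) = 25.183472 − 12.935637 = 12.247835
ρ = K·T·e^{−rT}·N(d₂) = 26.194665

price = 12.247835
ρ = 26.194665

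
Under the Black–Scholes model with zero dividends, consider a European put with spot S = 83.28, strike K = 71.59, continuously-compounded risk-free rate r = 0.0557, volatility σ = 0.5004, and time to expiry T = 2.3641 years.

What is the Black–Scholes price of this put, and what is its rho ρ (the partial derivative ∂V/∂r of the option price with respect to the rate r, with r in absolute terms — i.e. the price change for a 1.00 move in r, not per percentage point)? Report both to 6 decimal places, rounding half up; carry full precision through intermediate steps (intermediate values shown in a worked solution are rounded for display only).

price = 12.990777
ρ = -75.186313

σ√T = 0.5004·√2.3641 = 0.769397
d₁ = (ln(S/K) + (r+σ²/2)T) / (σ√T) = (ln(83.28/71.59) + (0.0557+0.5004²/2)·2.3641) / 0.769397 = (0.151253 + 0.427666) / 0.769397 = 0.752432
d₂ = d₁ − σ√T = 0.752432 − 0.769397 = -0.016964
e^{−rT} = e^{−0.0557·2.3641} = 0.876621
N(−d₁) = 0.225896,  N(−d₂) = 0.506767
Put price V = K·e^{−rT}·N(−d₂) − S·N(−d₁) = 31.803356 − 18.812579 = 12.990777
ρ = −K·T·e^{−rT}·N(−d₂) = -75.186313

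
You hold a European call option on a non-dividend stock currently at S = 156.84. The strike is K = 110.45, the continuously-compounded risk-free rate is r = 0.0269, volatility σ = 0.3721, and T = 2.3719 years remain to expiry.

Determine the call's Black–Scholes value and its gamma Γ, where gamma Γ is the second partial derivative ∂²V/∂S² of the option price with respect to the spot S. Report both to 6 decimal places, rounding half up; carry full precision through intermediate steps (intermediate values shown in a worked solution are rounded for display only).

price = 63.018776
Γ = 0.002666

σ√T = 0.3721·√2.3719 = 0.573070
d₁ = (ln(S/K) + (r+σ²/2)T) / (σ√T) = (ln(156.84/110.45) + (0.0269+0.3721²/2)·2.3719) / 0.573070 = (0.350663 + 0.228009) / 0.573070 = 1.009775
d₂ = d₁ − σ√T = 1.009775 − 0.573070 = 0.436705
e^{−rT} = e^{−0.0269·2.3719} = 0.938189
N(d₁) = 0.843698,  N(d₂) = 0.668837
Call price V = S·N(d₁) − K·e^{−rT}·N(d₂) = 132.325672 − 69.306896 = 63.018776
φ(d₁) = (1/√(2π))·e^{−d₁²/2} = 0.239605
Γ = φ(d₁) / (S·σ·√T) = 0.002666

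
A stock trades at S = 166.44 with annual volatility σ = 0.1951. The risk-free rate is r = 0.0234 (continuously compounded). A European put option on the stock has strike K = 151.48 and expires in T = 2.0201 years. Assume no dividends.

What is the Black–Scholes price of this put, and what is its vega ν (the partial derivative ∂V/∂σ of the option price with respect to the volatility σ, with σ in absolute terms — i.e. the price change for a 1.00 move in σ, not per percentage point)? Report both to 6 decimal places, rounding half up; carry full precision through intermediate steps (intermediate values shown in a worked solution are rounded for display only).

price = 8.331069
ν = 76.464461

σ√T = 0.1951·√2.0201 = 0.277296
d₁ = (ln(S/K) + (r+σ²/2)T) / (σ√T) = (ln(166.44/151.48) + (0.0234+0.1951²/2)·2.0201) / 0.277296 = (0.094181 + 0.085717) / 0.277296 = 0.648758
d₂ = d₁ − σ√T = 0.648758 − 0.277296 = 0.371462
e^{−rT} = e^{−0.0234·2.0201} = 0.953830
N(−d₁) = 0.258247,  N(−d₂) = 0.355147
Put price V = K·e^{−rT}·N(−d₂) − S·N(−d₁) = 51.313740 − 42.982672 = 8.331069
φ(d₁) = (1/√(2π))·e^{−d₁²/2} = 0.323233
ν = S·φ(d₁)·√T = 76.464461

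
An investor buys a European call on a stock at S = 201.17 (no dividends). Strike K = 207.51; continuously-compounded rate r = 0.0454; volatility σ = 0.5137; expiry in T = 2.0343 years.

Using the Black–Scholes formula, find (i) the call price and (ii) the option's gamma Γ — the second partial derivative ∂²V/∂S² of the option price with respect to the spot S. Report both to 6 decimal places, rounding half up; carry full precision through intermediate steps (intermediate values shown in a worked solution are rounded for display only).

price = 61.972021
Γ = 0.002446

σ√T = 0.5137·√2.0343 = 0.732685
d₁ = (ln(S/K) + (r+σ²/2)T) / (σ√T) = (ln(201.17/207.51) + (0.0454+0.5137²/2)·2.0343) / 0.732685 = (-0.031029 + 0.360771) / 0.732685 = 0.450045
d₂ = d₁ − σ√T = 0.450045 − 0.732685 = -0.282639
e^{−rT} = e^{−0.0454·2.0343} = 0.911779
N(d₁) = 0.673661,  N(d₂) = 0.388727
Call price V = S·N(d₁) − K·e^{−rT}·N(d₂) = 135.520417 − 73.548396 = 61.972021
φ(d₁) = (1/√(2π))·e^{−d₁²/2} = 0.360520
Γ = φ(d₁) / (S·σ·√T) = 0.002446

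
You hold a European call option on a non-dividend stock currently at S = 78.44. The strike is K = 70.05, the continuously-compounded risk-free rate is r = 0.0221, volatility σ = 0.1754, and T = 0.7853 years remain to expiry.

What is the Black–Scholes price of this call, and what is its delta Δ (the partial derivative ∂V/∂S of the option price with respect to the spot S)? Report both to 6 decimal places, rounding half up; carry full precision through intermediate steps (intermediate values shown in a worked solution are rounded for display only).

price = 10.873039
Δ = 0.820473

σ√T = 0.1754·√0.7853 = 0.155434
d₁ = (ln(S/K) + (r+σ²/2)T) / (σ√T) = (ln(78.44/70.05) + (0.0221+0.1754²/2)·0.7853) / 0.155434 = (0.113125 + 0.029435) / 0.155434 = 0.917170
d₂ = d₁ − σ√T = 0.917170 − 0.155434 = 0.761735
e^{−rT} = e^{−0.0221·0.7853} = 0.982795
N(d₁) = 0.820473,  N(d₂) = 0.776891
Call price V = S·N(d₁) − K·e^{−rT}·N(d₂) = 64.357912 − 53.484873 = 10.873039
Δ = N(d₁) = 0.820473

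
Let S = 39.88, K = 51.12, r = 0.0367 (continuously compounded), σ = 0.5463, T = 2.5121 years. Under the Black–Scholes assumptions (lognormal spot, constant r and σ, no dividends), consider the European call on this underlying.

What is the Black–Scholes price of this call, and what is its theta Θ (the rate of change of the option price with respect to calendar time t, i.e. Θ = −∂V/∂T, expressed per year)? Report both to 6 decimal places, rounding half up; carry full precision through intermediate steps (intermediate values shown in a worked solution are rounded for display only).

σ√T = 0.5463·√2.5121 = 0.865864
d₁ = (ln(S/K) + (r+σ²/2)T) / (σ√T) = (ln(39.88/51.12) + (0.0367+0.5463²/2)·2.5121) / 0.865864 = (-0.248301 + 0.467054) / 0.865864 = 0.252642
d₂ = d₁ − σ√T = 0.252642 − 0.865864 = -0.613222
e^{−rT} = e^{−0.0367·2.5121} = 0.911928
N(d₁) = 0.599727,  N(d₂) = 0.269865
Call price V = S·N(d₁) − K·e^{−rT}·N(d₂) = 23.917132 − 12.580491 = 11.336641
φ(d₁) = (1/√(2π))·e^{−d₁²/2} = 0.386411
Θ = −S·φ(d₁)·σ/(2√T) − r·K·e^{−rT}·N(d₂) = −2.655754 − 0.461704 = -3.117458

price = 11.336641
Θ = -3.117458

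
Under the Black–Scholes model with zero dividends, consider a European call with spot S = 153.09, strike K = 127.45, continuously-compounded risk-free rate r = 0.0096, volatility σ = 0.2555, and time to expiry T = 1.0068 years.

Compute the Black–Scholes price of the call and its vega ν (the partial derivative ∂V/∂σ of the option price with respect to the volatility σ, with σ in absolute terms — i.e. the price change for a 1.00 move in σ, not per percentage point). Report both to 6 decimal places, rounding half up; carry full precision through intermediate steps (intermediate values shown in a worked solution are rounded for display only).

σ√T = 0.2555·√1.0068 = 0.256367
d₁ = (ln(S/K) + (r+σ²/2)T) / (σ√T) = (ln(153.09/127.45) + (0.0096+0.2555²/2)·1.0068) / 0.256367 = (0.183302 + 0.042527) / 0.256367 = 0.880882
d₂ = d₁ − σ√T = 0.880882 − 0.256367 = 0.624515
e^{−rT} = e^{−0.0096·1.0068} = 0.990381
N(d₁) = 0.810809,  N(d₂) = 0.733855
Call price V = S·N(d₁) − K·e^{−rT}·N(d₂) = 124.126763 − 92.630199 = 31.496564
φ(d₁) = (1/√(2π))·e^{−d₁²/2} = 0.270654
ν = S·φ(d₁)·√T = 41.575025

price = 31.496564
ν = 41.575025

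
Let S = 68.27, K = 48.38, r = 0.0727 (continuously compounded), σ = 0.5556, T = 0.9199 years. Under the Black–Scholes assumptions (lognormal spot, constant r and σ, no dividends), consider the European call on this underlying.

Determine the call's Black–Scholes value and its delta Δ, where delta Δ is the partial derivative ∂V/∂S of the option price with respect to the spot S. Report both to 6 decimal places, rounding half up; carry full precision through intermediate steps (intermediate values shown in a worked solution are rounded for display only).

price = 26.684117
Δ = 0.850413

σ√T = 0.5556·√0.9199 = 0.532884
d₁ = (ln(S/K) + (r+σ²/2)T) / (σ√T) = (ln(68.27/48.38) + (0.0727+0.5556²/2)·0.9199) / 0.532884 = (0.344384 + 0.208859) / 0.532884 = 1.038206
d₂ = d₁ − σ√T = 1.038206 − 0.532884 = 0.505322
e^{−rT} = e^{−0.0727·0.9199} = 0.935310
N(d₁) = 0.850413,  N(d₂) = 0.693334
Call price V = S·N(d₁) − K·e^{−rT}·N(d₂) = 58.057692 − 31.373575 = 26.684117
Δ = N(d₁) = 0.850413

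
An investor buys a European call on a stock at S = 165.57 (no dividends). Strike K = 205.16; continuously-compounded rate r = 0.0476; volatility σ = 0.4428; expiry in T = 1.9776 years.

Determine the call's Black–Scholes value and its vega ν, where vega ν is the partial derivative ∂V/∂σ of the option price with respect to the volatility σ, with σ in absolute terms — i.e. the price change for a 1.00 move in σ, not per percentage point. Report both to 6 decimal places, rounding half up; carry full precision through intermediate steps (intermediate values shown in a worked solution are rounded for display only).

σ√T = 0.4428·√1.9776 = 0.622697
d₁ = (ln(S/K) + (r+σ²/2)T) / (σ√T) = (ln(165.57/205.16) + (0.0476+0.4428²/2)·1.9776) / 0.622697 = (-0.214396 + 0.288010) / 0.622697 = 0.118217
d₂ = d₁ − σ√T = 0.118217 − 0.622697 = -0.504480
e^{−rT} = e^{−0.0476·1.9776} = 0.910161
N(d₁) = 0.547052,  N(d₂) = 0.306962
Call price V = S·N(d₁) − K·e^{−rT}·N(d₂) = 90.575435 − 57.318611 = 33.256824
φ(d₁) = (1/√(2π))·e^{−d₁²/2} = 0.396164
ν = S·φ(d₁)·√T = 92.241476

price = 33.256824
ν = 92.241476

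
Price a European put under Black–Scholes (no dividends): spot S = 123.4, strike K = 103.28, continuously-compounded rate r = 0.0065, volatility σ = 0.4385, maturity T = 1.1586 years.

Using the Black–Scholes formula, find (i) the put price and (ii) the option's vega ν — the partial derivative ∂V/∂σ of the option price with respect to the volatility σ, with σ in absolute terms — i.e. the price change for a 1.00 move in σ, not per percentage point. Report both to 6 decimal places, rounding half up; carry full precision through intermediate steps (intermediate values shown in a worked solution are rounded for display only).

price = 12.197459
ν = 43.477663

σ√T = 0.4385·√1.1586 = 0.471994
d₁ = (ln(S/K) + (r+σ²/2)T) / (σ√T) = (ln(123.4/103.28) + (0.0065+0.4385²/2)·1.1586) / 0.471994 = (0.177987 + 0.118920) / 0.471994 = 0.629049
d₂ = d₁ − σ√T = 0.629049 − 0.471994 = 0.157055
e^{−rT} = e^{−0.0065·1.1586} = 0.992497
N(−d₁) = 0.264658,  N(−d₂) = 0.437601
Put price V = K·e^{−rT}·N(−d₂) − S·N(−d₁) = 44.856308 − 32.658849 = 12.197459
φ(d₁) = (1/√(2π))·e^{−d₁²/2} = 0.327329
ν = S·φ(d₁)·√T = 43.477663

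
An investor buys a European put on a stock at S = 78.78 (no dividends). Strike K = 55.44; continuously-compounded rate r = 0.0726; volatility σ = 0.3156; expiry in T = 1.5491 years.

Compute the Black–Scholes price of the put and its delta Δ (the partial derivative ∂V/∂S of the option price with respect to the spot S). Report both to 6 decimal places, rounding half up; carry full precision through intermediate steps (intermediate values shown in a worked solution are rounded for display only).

σ√T = 0.3156·√1.5491 = 0.392805
d₁ = (ln(S/K) + (r+σ²/2)T) / (σ√T) = (ln(78.78/55.44) + (0.0726+0.3156²/2)·1.5491) / 0.392805 = (0.351358 + 0.189612) / 0.392805 = 1.377199
d₂ = d₁ − σ√T = 1.377199 − 0.392805 = 0.984394
e^{−rT} = e^{−0.0726·1.5491} = 0.893629
N(−d₁) = 0.084225,  N(−d₂) = 0.162461
Put price V = K·e^{−rT}·N(−d₂) − S·N(−d₁) = 8.048765 − 6.635276 = 1.413489
Δ = −N(−d₁) = -0.084225

price = 1.413489
Δ = -0.084225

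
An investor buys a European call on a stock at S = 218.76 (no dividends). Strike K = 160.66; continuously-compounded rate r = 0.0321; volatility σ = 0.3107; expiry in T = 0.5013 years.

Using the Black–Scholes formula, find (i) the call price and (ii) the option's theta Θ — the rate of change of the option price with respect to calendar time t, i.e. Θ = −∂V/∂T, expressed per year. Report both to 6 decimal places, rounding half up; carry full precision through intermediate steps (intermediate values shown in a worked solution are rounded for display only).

price = 61.924152
Θ = -10.079909

σ√T = 0.3107·√0.5013 = 0.219983
d₁ = (ln(S/K) + (r+σ²/2)T) / (σ√T) = (ln(218.76/160.66) + (0.0321+0.3107²/2)·0.5013) / 0.219983 = (0.308685 + 0.040288) / 0.219983 = 1.586360
d₂ = d₁ − σ√T = 1.586360 − 0.219983 = 1.366376
e^{−rT} = e^{−0.0321·0.5013} = 0.984037
N(d₁) = 0.943671,  N(d₂) = 0.914090
Call price V = S·N(d₁) − K·e^{−rT}·N(d₂) = 206.437502 − 144.513351 = 61.924152
φ(d₁) = (1/√(2π))·e^{−d₁²/2} = 0.113358
Θ = −S·φ(d₁)·σ/(2√T) − r·K·e^{−rT}·N(d₂) = −5.441030 − 4.638879 = -10.079909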